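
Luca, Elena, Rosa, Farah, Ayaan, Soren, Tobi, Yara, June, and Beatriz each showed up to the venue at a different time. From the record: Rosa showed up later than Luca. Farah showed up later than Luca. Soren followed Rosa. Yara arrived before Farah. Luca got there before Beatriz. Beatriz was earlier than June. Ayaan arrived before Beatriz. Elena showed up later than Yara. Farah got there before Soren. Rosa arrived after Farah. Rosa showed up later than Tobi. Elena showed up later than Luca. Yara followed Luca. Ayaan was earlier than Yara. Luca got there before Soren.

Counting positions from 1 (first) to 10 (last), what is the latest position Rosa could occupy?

Rosa must come before Soren — 1 guest forced after them.
Everything else can be placed before Rosa in some valid order, so Rosa can sit as late as position 10 − 1 = 9.

9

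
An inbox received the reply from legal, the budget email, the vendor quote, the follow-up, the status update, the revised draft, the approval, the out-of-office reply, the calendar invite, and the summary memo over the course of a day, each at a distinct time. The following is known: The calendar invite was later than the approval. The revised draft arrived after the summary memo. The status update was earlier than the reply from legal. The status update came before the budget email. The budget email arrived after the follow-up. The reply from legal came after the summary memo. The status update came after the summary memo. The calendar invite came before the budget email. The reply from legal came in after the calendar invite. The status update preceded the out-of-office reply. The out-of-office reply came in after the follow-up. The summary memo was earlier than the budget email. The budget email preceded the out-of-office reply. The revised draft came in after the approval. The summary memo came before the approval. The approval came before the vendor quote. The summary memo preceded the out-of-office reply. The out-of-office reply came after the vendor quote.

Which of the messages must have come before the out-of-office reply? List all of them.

the approval, the budget email, the calendar invite, the follow-up, the status update, the summary memo, the vendor quote

Directly stated before the out-of-office reply: the budget email, the follow-up, the status update, the summary memo, and the vendor quote.
The approval reaches the out-of-office reply via the approval → the vendor quote → the out-of-office reply.
The calendar invite reaches the out-of-office reply via the calendar invite → the budget email → the out-of-office reply.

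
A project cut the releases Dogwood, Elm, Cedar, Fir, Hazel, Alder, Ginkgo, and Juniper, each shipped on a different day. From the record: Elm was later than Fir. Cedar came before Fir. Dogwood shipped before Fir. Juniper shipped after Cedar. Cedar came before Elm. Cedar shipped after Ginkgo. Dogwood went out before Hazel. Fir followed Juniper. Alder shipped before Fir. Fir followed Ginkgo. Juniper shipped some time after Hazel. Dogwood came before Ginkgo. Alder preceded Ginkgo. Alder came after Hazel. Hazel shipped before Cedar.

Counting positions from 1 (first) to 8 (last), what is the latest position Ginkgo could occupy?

Ginkgo must come before Cedar, Elm, Fir, and Juniper — 4 releases forced after it.
Everything else can be placed before Ginkgo in some valid order, so Ginkgo can sit as late as position 8 − 4 = 4.

4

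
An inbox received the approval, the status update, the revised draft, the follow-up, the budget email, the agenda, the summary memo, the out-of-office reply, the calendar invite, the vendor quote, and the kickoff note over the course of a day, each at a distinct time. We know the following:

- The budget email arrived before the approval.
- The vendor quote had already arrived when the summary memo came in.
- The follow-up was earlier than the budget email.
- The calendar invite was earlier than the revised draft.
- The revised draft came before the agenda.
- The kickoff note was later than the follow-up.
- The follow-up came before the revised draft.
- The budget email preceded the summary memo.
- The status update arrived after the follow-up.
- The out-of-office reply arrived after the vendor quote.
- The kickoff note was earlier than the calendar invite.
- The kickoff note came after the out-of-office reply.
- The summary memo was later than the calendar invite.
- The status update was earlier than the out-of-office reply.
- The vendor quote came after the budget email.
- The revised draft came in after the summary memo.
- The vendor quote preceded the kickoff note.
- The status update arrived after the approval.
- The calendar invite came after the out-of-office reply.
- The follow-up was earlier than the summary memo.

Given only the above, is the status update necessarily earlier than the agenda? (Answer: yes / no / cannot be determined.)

Chain the constraints: the status update → the out-of-office reply → the calendar invite → the revised draft → the agenda. Each link is directly stated, so the status update comes before the agenda.

yes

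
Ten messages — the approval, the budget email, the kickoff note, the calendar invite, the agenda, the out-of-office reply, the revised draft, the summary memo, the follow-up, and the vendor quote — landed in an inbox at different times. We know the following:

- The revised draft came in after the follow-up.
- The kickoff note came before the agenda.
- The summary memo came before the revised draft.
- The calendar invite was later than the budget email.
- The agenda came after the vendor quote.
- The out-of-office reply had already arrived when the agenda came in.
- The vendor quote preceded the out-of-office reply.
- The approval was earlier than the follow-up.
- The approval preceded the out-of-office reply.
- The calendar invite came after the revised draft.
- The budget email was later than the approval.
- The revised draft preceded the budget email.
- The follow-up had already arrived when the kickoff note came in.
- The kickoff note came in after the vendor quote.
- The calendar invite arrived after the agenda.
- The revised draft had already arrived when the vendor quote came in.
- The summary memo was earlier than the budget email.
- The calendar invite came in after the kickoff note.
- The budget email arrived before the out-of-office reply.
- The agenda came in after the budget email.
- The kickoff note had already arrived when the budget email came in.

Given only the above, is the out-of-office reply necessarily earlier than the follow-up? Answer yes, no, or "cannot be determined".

Tracing the constraints gives the follow-up → the revised draft → the vendor quote → the out-of-office reply, so the follow-up must come before the out-of-office reply.
That means the out-of-office reply cannot be before the follow-up.

no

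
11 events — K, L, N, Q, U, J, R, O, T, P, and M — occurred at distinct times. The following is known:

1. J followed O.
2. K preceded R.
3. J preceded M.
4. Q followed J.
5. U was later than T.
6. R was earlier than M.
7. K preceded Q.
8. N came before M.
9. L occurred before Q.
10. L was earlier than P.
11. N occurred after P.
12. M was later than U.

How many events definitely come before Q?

4

Directly stated before Q: J, K, and L.
O reaches Q via O → J → Q.
No chain forces M (or any of the others) ahead of Q.
That's J, K, L, and O — 4 in all.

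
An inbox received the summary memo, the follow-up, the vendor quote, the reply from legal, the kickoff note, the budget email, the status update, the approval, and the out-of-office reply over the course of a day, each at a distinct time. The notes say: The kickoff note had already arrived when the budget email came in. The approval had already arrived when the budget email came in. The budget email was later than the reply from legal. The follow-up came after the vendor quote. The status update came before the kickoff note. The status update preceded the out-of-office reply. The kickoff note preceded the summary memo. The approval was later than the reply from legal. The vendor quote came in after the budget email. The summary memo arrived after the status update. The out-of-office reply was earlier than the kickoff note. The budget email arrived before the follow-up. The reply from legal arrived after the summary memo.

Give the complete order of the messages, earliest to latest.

The constraints fix every adjacent pair, so only one ordering works:
the status update → the out-of-office reply → the kickoff note → the summary memo → the reply from legal → the approval → the budget email → the vendor quote → the follow-up.

the status update, the out-of-office reply, the kickoff note, the summary memo, the reply from legal, the approval, the budget email, the vendor quote, the follow-up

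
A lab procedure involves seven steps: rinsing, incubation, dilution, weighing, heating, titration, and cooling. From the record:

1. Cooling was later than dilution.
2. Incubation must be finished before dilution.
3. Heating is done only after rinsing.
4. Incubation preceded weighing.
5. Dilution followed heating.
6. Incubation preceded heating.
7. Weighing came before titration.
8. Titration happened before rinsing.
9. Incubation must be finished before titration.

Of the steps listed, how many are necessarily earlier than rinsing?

3

Directly stated before rinsing: titration.
Incubation reaches rinsing via incubation → titration → rinsing.
Weighing reaches rinsing via weighing → titration → rinsing.
That's incubation, titration, and weighing — 3 in all.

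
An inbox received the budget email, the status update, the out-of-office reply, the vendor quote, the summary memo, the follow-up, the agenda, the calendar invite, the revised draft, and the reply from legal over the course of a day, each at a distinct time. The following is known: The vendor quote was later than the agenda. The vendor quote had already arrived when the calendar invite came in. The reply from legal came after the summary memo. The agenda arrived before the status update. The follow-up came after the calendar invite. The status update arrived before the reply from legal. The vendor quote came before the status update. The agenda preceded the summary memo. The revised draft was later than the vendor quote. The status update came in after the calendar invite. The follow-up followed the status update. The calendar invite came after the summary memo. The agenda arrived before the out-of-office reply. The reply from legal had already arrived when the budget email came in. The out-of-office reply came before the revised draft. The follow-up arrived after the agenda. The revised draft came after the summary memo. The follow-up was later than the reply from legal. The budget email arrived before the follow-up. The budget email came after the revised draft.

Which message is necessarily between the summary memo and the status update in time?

the calendar invite

Tracing the constraints gives the summary memo → the calendar invite → the status update, so the calendar invite sits after the summary memo and before the status update.
No other message is forced both after the summary memo and before the status update.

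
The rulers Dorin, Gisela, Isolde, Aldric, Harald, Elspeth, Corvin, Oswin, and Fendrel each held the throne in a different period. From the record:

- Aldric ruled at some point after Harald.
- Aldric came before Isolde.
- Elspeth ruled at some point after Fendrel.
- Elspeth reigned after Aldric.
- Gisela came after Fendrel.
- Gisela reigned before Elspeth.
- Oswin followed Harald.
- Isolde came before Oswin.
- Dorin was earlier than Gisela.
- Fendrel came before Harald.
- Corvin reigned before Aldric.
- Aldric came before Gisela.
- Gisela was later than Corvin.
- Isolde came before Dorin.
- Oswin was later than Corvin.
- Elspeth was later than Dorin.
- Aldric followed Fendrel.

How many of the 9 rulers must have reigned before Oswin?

5

Directly stated before Oswin: Corvin, Harald, and Isolde.
Aldric reaches Oswin via Aldric → Isolde → Oswin.
Fendrel reaches Oswin via Fendrel → Harald → Oswin.
That's Aldric, Corvin, Fendrel, Harald, and Isolde — 5 in all.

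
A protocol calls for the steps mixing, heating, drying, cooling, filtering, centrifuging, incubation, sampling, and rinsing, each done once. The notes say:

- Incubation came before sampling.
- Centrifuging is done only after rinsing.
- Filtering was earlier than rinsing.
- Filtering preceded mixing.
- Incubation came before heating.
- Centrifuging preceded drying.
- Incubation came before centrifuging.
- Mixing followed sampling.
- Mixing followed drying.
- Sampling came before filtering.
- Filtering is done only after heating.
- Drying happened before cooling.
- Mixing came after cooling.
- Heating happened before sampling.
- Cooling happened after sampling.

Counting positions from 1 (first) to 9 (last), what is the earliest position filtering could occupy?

4

Heating, incubation, and sampling must all come before filtering — 3 forced predecessors.
Nothing else is forced ahead of filtering, so its earliest slot is position 3 + 1 = 4.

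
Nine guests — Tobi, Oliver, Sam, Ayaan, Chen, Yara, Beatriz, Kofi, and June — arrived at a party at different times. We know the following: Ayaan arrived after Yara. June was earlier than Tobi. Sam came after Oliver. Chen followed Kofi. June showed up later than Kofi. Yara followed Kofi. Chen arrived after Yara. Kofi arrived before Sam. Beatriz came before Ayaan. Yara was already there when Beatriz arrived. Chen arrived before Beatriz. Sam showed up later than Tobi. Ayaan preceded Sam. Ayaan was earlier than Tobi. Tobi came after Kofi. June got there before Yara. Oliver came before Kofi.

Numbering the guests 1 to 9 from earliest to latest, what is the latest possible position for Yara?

4

Yara must come before Ayaan, Beatriz, Chen, Sam, and Tobi — 5 guests forced after them.
Everything else can be placed before Yara in some valid order, so Yara can sit as late as position 9 − 5 = 4.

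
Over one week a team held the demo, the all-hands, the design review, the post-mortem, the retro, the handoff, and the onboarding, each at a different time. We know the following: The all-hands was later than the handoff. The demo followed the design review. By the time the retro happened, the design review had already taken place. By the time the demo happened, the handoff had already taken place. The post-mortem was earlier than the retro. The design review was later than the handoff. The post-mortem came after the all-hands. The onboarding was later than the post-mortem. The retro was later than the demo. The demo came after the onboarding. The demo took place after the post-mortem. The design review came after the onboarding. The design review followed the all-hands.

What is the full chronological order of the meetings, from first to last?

The constraints fix every adjacent pair, so only one ordering works:
the handoff → the all-hands → the post-mortem → the onboarding → the design review → the demo → the retro.

the handoff, the all-hands, the post-mortem, the onboarding, the design review, the demo, the retro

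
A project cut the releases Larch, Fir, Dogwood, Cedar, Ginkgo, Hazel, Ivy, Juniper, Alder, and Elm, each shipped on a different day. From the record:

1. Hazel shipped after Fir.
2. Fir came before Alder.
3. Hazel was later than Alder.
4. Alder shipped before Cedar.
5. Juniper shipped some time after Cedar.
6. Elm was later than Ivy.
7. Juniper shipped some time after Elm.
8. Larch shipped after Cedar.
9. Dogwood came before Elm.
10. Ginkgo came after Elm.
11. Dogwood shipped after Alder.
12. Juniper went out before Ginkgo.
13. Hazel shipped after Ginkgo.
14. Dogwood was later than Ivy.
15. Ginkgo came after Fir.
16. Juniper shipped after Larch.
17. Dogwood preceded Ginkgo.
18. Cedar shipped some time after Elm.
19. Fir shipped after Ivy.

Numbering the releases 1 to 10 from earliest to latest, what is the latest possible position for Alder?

Alder must come before Cedar, Dogwood, Elm, Ginkgo, Hazel, Juniper, and Larch — 7 releases forced after it.
Everything else can be placed before Alder in some valid order, so Alder can sit as late as position 10 − 7 = 3.

3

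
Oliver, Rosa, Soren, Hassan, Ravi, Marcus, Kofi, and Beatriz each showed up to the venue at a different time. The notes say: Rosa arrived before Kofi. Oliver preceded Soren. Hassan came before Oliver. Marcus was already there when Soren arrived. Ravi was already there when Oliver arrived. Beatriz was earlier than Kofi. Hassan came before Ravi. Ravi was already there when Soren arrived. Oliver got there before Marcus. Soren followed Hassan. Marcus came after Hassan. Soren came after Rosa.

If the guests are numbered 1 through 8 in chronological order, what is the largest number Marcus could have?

Marcus must come before Soren — 1 guest forced after them.
Everything else can be placed before Marcus in some valid order, so Marcus can sit as late as position 8 − 1 = 7.

7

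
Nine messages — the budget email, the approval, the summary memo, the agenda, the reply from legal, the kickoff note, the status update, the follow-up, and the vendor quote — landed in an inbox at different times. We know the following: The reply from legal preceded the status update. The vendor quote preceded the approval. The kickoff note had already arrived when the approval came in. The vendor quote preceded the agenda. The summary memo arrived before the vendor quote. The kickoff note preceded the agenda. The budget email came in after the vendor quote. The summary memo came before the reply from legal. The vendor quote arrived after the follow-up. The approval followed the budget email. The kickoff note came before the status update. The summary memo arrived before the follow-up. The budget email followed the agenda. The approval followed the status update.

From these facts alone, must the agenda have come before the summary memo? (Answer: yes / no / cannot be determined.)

Tracing the constraints gives the summary memo → the vendor quote → the agenda, so the summary memo must come before the agenda.
That means the agenda cannot be before the summary memo.

no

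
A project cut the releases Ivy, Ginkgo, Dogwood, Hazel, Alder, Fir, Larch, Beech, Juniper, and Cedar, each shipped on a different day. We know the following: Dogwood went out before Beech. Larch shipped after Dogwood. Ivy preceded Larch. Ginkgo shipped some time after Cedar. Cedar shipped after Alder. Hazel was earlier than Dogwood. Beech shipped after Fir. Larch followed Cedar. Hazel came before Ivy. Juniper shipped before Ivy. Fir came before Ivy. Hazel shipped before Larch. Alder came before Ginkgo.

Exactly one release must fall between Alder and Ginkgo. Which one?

Cedar

Tracing the constraints gives Alder → Cedar → Ginkgo, so Cedar sits after Alder and before Ginkgo.
No other release is forced both after Alder and before Ginkgo.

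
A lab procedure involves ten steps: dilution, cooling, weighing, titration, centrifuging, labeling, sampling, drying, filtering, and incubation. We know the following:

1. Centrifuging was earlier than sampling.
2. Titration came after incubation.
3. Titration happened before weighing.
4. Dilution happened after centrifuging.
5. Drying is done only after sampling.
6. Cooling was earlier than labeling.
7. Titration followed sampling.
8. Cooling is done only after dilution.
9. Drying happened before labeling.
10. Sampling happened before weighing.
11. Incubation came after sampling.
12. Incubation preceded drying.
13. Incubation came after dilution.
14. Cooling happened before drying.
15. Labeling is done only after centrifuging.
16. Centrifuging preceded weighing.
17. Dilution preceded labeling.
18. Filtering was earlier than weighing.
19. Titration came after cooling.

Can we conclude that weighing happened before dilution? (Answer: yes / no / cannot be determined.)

no

Tracing the constraints gives dilution → incubation → titration → weighing, so dilution must come before weighing.
That means weighing cannot be before dilution.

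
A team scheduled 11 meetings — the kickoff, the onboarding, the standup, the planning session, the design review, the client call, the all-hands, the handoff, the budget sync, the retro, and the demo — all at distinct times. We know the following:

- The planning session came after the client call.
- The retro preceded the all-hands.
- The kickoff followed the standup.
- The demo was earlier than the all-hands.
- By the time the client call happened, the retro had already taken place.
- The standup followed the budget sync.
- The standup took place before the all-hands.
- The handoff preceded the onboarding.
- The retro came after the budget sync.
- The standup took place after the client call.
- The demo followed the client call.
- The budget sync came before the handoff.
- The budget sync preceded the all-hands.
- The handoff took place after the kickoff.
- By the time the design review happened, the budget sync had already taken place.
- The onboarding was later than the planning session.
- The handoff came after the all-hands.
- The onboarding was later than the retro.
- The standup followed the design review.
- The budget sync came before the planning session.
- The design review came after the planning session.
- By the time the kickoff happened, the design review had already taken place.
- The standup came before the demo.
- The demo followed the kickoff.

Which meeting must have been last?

the onboarding

Every other meeting has a chain of constraints placing it before the onboarding, so the onboarding is last.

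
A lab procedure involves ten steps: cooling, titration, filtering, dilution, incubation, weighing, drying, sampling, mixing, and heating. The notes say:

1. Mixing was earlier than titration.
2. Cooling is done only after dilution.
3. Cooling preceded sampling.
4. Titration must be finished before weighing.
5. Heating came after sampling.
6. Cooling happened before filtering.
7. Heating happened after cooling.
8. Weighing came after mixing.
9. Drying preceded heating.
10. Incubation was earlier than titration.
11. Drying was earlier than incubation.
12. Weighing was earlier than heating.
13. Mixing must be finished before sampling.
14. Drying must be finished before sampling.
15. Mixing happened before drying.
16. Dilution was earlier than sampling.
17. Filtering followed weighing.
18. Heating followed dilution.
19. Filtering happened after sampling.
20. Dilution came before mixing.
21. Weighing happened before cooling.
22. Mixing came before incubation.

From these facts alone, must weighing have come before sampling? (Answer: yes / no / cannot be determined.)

Chain the constraints: weighing → cooling → sampling. Each link is directly stated, so weighing comes before sampling.

yes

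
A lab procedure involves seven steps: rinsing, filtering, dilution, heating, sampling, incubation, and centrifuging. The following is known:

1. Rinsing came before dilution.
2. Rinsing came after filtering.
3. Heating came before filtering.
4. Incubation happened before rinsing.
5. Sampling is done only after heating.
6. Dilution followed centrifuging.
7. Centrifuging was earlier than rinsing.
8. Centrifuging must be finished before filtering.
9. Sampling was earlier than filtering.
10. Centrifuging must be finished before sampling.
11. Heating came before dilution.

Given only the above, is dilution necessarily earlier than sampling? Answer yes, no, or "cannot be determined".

Tracing the constraints gives sampling → filtering → rinsing → dilution, so sampling must come before dilution.
That means dilution cannot be before sampling.

no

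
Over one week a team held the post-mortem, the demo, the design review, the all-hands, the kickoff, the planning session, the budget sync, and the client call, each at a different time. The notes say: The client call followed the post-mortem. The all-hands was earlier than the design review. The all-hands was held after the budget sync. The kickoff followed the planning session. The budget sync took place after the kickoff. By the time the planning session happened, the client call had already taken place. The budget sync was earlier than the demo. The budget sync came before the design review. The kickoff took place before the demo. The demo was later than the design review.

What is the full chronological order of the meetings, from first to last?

the post-mortem, the client call, the planning session, the kickoff, the budget sync, the all-hands, the design review, the demo

The constraints fix every adjacent pair, so only one ordering works:
the post-mortem → the client call → the planning session → the kickoff → the budget sync → the all-hands → the design review → the demo.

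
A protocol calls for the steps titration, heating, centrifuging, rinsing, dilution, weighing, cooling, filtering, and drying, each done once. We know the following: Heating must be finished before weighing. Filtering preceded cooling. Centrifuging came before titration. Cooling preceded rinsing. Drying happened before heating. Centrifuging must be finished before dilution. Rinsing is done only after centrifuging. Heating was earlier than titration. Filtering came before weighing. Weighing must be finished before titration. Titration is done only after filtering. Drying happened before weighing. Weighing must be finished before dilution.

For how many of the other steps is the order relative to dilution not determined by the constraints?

Forced before dilution: centrifuging, drying, filtering, heating, and weighing.
That leaves cooling, rinsing, and titration with no forced order relative to dilution — 3.

3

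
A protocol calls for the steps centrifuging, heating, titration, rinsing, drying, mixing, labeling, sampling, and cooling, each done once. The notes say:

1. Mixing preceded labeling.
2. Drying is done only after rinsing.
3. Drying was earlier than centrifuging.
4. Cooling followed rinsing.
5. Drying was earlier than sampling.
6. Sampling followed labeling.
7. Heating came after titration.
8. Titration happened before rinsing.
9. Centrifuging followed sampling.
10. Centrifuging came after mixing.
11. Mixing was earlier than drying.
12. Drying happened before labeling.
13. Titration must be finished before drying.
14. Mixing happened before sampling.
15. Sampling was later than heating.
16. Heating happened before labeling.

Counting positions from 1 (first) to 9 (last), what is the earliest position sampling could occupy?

Drying, heating, labeling, mixing, rinsing, and titration must all come before sampling — 6 forced predecessors.
Nothing else is forced ahead of sampling, so its earliest slot is position 6 + 1 = 7.

7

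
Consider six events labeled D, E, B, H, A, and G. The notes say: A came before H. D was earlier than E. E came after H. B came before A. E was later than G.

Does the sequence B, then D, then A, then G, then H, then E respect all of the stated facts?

yes

Check each stated constraint against the proposed order — e.g. A is ahead of H; D is ahead of E. Every pair is in the required order; nothing is violated.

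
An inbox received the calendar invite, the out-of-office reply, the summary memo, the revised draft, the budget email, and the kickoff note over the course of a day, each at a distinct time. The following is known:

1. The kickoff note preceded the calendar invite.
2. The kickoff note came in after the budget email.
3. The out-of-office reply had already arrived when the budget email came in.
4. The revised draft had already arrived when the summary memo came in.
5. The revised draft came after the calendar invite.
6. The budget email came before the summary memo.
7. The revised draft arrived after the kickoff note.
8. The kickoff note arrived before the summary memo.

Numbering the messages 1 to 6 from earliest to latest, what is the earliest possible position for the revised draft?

5

The budget email, the calendar invite, the kickoff note, and the out-of-office reply must all come before the revised draft — 4 forced predecessors.
Nothing else is forced ahead of the revised draft, so its earliest slot is position 4 + 1 = 5.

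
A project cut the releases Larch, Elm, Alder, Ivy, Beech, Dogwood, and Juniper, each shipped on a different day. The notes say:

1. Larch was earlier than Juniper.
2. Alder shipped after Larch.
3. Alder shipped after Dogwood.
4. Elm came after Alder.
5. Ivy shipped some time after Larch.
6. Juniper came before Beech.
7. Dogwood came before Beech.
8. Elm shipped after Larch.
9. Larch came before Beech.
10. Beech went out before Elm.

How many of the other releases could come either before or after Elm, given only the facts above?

1

Forced before Elm: Alder, Beech, Dogwood, Juniper, and Larch.
That leaves Ivy with no forced order relative to Elm — 1.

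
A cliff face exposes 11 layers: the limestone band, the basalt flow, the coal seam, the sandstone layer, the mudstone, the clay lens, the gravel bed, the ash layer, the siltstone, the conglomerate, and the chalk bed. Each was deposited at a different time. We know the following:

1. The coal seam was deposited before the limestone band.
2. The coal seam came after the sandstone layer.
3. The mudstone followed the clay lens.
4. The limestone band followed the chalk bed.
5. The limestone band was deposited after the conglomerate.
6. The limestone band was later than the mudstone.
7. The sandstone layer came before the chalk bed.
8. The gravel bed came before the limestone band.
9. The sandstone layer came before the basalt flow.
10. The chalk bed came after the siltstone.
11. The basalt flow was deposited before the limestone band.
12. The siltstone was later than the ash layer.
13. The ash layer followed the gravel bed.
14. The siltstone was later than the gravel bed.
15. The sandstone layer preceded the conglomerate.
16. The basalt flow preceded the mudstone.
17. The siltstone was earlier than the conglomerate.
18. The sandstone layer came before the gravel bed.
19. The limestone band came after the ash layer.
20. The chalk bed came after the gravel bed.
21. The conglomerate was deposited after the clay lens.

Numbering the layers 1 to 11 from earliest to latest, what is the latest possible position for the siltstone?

8

The siltstone must come before the chalk bed, the conglomerate, and the limestone band — 3 layers forced after it.
Everything else can be placed before the siltstone in some valid order, so the siltstone can sit as late as position 11 − 3 = 8.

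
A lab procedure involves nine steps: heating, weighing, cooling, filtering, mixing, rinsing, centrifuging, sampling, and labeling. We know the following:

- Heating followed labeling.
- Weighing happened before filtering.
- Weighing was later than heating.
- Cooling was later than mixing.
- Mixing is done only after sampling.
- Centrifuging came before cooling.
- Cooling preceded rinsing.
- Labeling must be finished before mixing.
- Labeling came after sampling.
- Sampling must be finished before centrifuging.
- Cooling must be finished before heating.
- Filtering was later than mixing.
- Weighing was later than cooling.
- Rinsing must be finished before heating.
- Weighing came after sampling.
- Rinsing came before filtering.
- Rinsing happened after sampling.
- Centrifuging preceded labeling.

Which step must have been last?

filtering

Every other step has a chain of constraints placing it before filtering, so filtering is last.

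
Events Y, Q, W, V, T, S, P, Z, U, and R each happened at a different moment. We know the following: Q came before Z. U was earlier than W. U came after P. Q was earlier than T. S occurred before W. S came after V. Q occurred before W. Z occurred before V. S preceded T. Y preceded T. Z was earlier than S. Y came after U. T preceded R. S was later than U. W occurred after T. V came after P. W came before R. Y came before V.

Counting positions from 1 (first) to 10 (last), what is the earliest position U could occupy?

2

P must come before U — 1 forced predecessor.
Nothing else is forced ahead of U, so its earliest slot is position 1 + 1 = 2.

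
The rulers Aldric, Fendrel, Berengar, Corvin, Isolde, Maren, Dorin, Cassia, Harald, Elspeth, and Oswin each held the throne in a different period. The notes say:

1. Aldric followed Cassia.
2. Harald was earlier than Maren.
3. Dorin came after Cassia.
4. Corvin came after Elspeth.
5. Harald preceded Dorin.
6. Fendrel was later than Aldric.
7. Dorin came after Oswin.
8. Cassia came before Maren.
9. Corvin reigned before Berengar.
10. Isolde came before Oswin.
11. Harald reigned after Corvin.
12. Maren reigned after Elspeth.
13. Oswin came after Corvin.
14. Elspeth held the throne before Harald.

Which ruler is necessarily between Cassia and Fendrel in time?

Tracing the constraints gives Cassia → Aldric → Fendrel, so Aldric sits after Cassia and before Fendrel.
No other ruler is forced both after Cassia and before Fendrel.

Aldric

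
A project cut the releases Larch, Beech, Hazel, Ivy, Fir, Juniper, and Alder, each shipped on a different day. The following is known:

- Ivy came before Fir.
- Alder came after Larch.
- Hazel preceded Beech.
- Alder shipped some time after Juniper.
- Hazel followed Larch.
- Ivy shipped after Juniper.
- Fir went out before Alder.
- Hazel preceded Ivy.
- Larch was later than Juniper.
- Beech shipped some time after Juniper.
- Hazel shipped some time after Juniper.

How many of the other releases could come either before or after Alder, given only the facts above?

1

Forced before Alder: Fir, Hazel, Ivy, Juniper, and Larch.
That leaves Beech with no forced order relative to Alder — 1.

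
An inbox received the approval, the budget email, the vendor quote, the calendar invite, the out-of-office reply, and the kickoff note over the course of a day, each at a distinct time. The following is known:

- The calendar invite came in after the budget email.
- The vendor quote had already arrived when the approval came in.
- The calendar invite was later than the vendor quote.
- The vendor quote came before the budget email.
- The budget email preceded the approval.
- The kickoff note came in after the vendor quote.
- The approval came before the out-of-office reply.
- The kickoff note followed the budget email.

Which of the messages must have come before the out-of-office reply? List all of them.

the approval, the budget email, the vendor quote

Directly stated before the out-of-office reply: the approval.
The budget email reaches the out-of-office reply via the budget email → the approval → the out-of-office reply.
The vendor quote reaches the out-of-office reply via the vendor quote → the approval → the out-of-office reply.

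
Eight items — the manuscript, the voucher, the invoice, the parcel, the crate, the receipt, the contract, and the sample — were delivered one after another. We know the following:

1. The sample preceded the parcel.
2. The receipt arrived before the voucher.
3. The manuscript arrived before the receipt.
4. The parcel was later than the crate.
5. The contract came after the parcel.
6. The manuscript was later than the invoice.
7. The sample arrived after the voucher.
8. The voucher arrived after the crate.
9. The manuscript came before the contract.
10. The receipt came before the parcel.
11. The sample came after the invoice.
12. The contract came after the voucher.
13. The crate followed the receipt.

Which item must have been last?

Every other item has a chain of constraints placing it before the contract, so the contract is last.

the contract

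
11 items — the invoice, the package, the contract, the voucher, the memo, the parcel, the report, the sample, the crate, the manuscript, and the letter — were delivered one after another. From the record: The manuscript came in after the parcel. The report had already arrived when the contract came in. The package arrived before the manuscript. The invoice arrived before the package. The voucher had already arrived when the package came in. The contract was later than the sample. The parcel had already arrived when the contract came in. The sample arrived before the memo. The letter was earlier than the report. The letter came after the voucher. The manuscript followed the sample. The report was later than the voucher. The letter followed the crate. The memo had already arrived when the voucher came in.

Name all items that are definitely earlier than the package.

Directly stated before the package: the invoice and the voucher.
The memo reaches the package via the memo → the voucher → the package.
The sample reaches the package via the sample → the memo → the voucher → the package.

the invoice, the memo, the sample, the voucher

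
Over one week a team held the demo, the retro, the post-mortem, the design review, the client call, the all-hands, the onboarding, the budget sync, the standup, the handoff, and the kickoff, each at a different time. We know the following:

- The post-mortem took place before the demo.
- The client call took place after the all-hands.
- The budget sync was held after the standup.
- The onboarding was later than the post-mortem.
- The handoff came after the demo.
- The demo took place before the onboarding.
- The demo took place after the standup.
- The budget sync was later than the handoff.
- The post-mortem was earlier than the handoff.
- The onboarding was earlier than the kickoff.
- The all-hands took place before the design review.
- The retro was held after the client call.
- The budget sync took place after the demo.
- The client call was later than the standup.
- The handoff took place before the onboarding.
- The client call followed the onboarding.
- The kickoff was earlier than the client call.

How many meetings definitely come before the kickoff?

5

Directly stated before the kickoff: the onboarding.
The demo reaches the kickoff via the demo → the onboarding → the kickoff.
The handoff reaches the kickoff via the handoff → the onboarding → the kickoff.
The post-mortem reaches the kickoff via the post-mortem → the onboarding → the kickoff.
Likewise the standup reaches the kickoff by chaining the stated constraints.
That's the demo, the handoff, the onboarding, the post-mortem, and the standup — 5 in all.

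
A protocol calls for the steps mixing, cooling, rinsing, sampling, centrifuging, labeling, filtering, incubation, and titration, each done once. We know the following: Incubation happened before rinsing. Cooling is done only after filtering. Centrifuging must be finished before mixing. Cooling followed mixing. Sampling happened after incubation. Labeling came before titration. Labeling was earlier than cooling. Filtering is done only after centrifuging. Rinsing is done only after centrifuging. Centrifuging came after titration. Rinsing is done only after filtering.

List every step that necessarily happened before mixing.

centrifuging, labeling, titration

Directly stated before mixing: centrifuging.
Labeling reaches mixing via labeling → titration → centrifuging → mixing.
Titration reaches mixing via titration → centrifuging → mixing.
No chain forces sampling (or any of the others) ahead of mixing.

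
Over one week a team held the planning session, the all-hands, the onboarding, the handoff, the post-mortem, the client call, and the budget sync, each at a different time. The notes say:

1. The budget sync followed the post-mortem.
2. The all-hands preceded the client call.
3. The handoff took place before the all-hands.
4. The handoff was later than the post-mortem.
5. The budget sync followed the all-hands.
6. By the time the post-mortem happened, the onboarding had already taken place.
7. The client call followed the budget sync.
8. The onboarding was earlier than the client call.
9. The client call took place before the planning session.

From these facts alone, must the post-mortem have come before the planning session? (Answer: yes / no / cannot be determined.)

yes

Chain the constraints: the post-mortem → the budget sync → the client call → the planning session. Each link is directly stated, so the post-mortem comes before the planning session.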